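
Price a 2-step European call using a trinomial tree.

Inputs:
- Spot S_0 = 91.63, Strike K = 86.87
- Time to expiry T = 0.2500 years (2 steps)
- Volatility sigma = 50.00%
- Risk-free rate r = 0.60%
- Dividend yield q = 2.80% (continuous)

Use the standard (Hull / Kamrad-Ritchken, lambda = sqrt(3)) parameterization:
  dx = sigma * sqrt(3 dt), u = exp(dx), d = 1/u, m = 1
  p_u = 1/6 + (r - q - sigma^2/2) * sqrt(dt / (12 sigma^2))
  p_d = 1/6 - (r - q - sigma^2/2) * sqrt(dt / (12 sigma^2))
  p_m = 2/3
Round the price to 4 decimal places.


Answer: Price = V(0,0) = 10.7384

Derivation:
dt = T/N = 0.125000; dx = sigma*sqrt(3*dt) = 0.306186
u = exp(dx) = 1.358235; d = 1/u = 0.736250
p_u = 0.136660, p_m = 0.666667, p_d = 0.196673
Discount per step: exp(-r*dt) = 0.999250
Stock lattice S(k, j) with j the centered position index:
  k=0: S(0,+0) = 91.6300
  k=1: S(1,-1) = 67.4625; S(1,+0) = 91.6300; S(1,+1) = 124.4551
  k=2: S(2,-2) = 49.6693; S(2,-1) = 67.4625; S(2,+0) = 91.6300; S(2,+1) = 124.4551; S(2,+2) = 169.0393
Terminal payoffs V(N, j) = max(S_T - K, 0):
  V(2,-2) = 0.000000; V(2,-1) = 0.000000; V(2,+0) = 4.760000; V(2,+1) = 37.585092; V(2,+2) = 82.169289
Backward induction: V(k, j) = exp(-r*dt) * [p_u * V(k+1, j+1) + p_m * V(k+1, j) + p_d * V(k+1, j-1)]
  V(1,-1) = exp(-r*dt) * [p_u*4.760000 + p_m*0.000000 + p_d*0.000000] = 0.650016
  V(1,+0) = exp(-r*dt) * [p_u*37.585092 + p_m*4.760000 + p_d*0.000000] = 8.303498
  V(1,+1) = exp(-r*dt) * [p_u*82.169289 + p_m*37.585092 + p_d*4.760000] = 37.194274
  V(0,+0) = exp(-r*dt) * [p_u*37.194274 + p_m*8.303498 + p_d*0.650016] = 10.738434


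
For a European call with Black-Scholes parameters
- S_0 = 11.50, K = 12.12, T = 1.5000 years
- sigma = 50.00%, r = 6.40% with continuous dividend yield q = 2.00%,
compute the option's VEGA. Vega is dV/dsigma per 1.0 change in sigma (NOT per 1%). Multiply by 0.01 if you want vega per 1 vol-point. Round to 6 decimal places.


Answer: Vega = 5.166928

Derivation:
d1 = 0.3282153850; d2 = -0.2841570507
phi(d1) = 0.3780226356; exp(-qT) = 0.9704455335; exp(-rT) = 0.9084640161
Vega = S * exp(-qT) * phi(d1) * sqrt(T) = 11.5000 * 0.9704455335 * 0.3780226356 * 1.2247448714 = 5.166928


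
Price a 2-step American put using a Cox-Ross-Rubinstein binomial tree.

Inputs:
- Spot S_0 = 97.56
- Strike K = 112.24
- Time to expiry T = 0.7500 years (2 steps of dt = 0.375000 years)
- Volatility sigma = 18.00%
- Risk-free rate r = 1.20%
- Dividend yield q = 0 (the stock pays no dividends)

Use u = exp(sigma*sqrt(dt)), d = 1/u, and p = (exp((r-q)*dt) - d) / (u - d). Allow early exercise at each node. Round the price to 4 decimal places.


dt = T/N = 0.375000
u = exp(sigma*sqrt(dt)) = 1.116532; d = 1/u = 0.895631
p = (exp((r-q)*dt) - d) / (u - d) = 0.492888
Discount per step: exp(-r*dt) = 0.995510
Stock lattice S(k, i) with i counting down-moves:
  k=0: S(0,0) = 97.5600
  k=1: S(1,0) = 108.9288; S(1,1) = 87.3777
  k=2: S(2,0) = 121.6225; S(2,1) = 97.5600; S(2,2) = 78.2582
Terminal payoffs V(N, i) = max(K - S_T, 0):
  V(2,0) = 0.000000; V(2,1) = 14.680000; V(2,2) = 33.981809
Backward induction: V(k, i) = exp(-r*dt) * [p * V(k+1, i) + (1-p) * V(k+1, i+1)]; then take max(V_cont, immediate exercise) for American.
  V(1,0) = exp(-r*dt) * [p*0.000000 + (1-p)*14.680000] = 7.410977; exercise = 3.311183; V(1,0) = max -> 7.410977
  V(1,1) = exp(-r*dt) * [p*14.680000 + (1-p)*33.981809] = 24.358317; exercise = 24.862262; V(1,1) = max -> 24.862262
  V(0,0) = exp(-r*dt) * [p*7.410977 + (1-p)*24.862262] = 16.187722; exercise = 14.680000; V(0,0) = max -> 16.187722

Answer: Price = V(0,0) = 16.1877


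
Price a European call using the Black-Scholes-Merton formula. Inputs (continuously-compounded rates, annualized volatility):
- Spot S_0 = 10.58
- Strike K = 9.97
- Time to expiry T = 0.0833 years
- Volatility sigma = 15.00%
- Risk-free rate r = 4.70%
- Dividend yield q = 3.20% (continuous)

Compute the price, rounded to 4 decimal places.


Answer: Price = 0.6370

Derivation:
d1 = (ln(S/K) + (r - q + 0.5*sigma^2) * T) / (sigma * sqrt(T)) = 1.42221660
d2 = d1 - sigma * sqrt(T) = 1.37892400
exp(-rT) = 0.99609255; exp(-qT) = 0.99733795
C = S_0 * exp(-qT) * N(d1) - K * exp(-rT) * N(d2)
N(d1) = 0.92251831; N(d2) = 0.91604091
C = 10.5800 * 0.99733795 * 0.92251831 - 9.9700 * 0.99609255 * 0.91604091 = 0.6370


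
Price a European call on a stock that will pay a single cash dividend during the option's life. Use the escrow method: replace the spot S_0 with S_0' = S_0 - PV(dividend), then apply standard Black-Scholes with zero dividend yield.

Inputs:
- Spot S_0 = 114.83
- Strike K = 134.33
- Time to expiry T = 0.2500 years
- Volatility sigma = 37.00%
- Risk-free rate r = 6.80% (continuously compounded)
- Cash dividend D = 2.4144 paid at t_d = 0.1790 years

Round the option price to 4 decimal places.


PV(D) = D * exp(-r * t_d) = 2.4144 * 0.98790178 = 2.38519006
S_0' = S_0 - PV(D) = 114.8300 - 2.38519006 = 112.44480994
d1 = (ln(S_0'/K) + (r + sigma^2/2)*T) / (sigma*sqrt(T)) = -0.77688884
d2 = d1 - sigma*sqrt(T) = -0.96188884
exp(-rT) = 0.98314368
N(d1) = 0.21861218; N(d2) = 0.16805272
C = S_0' * N(d1) - K * exp(-rT) * N(d2) = 112.44480994 * 0.21861218 - 134.3300 * 0.98314368 * 0.16805272 = 2.3878

Answer: Price = 2.3878


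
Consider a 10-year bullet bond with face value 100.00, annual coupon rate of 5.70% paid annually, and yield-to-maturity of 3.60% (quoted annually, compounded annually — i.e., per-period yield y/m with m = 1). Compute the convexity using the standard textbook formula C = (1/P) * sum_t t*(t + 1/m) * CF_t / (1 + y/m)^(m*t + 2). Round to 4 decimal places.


Coupon per period c = face * coupon_rate / m = 5.700000
Periods per year m = 1; per-period yield y/m = 0.036000
Number of cashflows N = 10
Cashflows (t years, CF_t, discount factor 1/(1+y/m)^(m*t), PV):
  t = 1.0000: CF_t = 5.700000, DF = 0.965251, PV = 5.501931
  t = 2.0000: CF_t = 5.700000, DF = 0.931709, PV = 5.310744
  t = 3.0000: CF_t = 5.700000, DF = 0.899333, PV = 5.126201
  t = 4.0000: CF_t = 5.700000, DF = 0.868082, PV = 4.948070
  t = 5.0000: CF_t = 5.700000, DF = 0.837917, PV = 4.776129
  t = 6.0000: CF_t = 5.700000, DF = 0.808801, PV = 4.610163
  t = 7.0000: CF_t = 5.700000, DF = 0.780696, PV = 4.449965
  t = 8.0000: CF_t = 5.700000, DF = 0.753567, PV = 4.295333
  t = 9.0000: CF_t = 5.700000, DF = 0.727381, PV = 4.146074
  t = 10.0000: CF_t = 105.700000, DF = 0.702106, PV = 74.212563
Price P = sum_t PV_t = 117.377172
Convexity numerator sum_t t*(t + 1/m) * CF_t / (1+y/m)^(m*t + 2):
  t = 1.0000: term = 10.252401
  t = 2.0000: term = 29.688420
  t = 3.0000: term = 57.313552
  t = 4.0000: term = 92.203269
  t = 5.0000: term = 133.498942
  t = 6.0000: term = 180.403975
  t = 7.0000: term = 232.180148
  t = 8.0000: term = 288.144144
  t = 9.0000: term = 347.664267
  t = 10.0000: term = 7605.899937
Convexity = (1/P) * sum = 8977.249055 / 117.377172 = 76.482069

Answer: Convexity = 76.4821


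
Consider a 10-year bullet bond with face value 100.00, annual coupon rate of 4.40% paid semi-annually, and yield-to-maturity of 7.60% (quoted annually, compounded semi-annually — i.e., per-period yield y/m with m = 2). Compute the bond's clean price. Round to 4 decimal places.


Coupon per period c = face * coupon_rate / m = 2.200000
Periods per year m = 2; per-period yield y/m = 0.038000
Number of cashflows N = 20
Cashflows (t years, CF_t, discount factor 1/(1+y/m)^(m*t), PV):
  t = 0.5000: CF_t = 2.200000, DF = 0.963391, PV = 2.119461
  t = 1.0000: CF_t = 2.200000, DF = 0.928122, PV = 2.041869
  t = 1.5000: CF_t = 2.200000, DF = 0.894145, PV = 1.967119
  t = 2.0000: CF_t = 2.200000, DF = 0.861411, PV = 1.895105
  t = 2.5000: CF_t = 2.200000, DF = 0.829876, PV = 1.825727
  t = 3.0000: CF_t = 2.200000, DF = 0.799495, PV = 1.758890
  t = 3.5000: CF_t = 2.200000, DF = 0.770227, PV = 1.694499
  t = 4.0000: CF_t = 2.200000, DF = 0.742030, PV = 1.632465
  t = 4.5000: CF_t = 2.200000, DF = 0.714865, PV = 1.572702
  t = 5.0000: CF_t = 2.200000, DF = 0.688694, PV = 1.515127
  t = 5.5000: CF_t = 2.200000, DF = 0.663482, PV = 1.459660
  t = 6.0000: CF_t = 2.200000, DF = 0.639193, PV = 1.406224
  t = 6.5000: CF_t = 2.200000, DF = 0.615793, PV = 1.354744
  t = 7.0000: CF_t = 2.200000, DF = 0.593249, PV = 1.305148
  t = 7.5000: CF_t = 2.200000, DF = 0.571531, PV = 1.257368
  t = 8.0000: CF_t = 2.200000, DF = 0.550608, PV = 1.211337
  t = 8.5000: CF_t = 2.200000, DF = 0.530451, PV = 1.166991
  t = 9.0000: CF_t = 2.200000, DF = 0.511031, PV = 1.124269
  t = 9.5000: CF_t = 2.200000, DF = 0.492323, PV = 1.083111
  t = 10.0000: CF_t = 102.200000, DF = 0.474300, PV = 48.473438
Price P = sum_t PV_t = 77.865254

Answer: Price = 77.8653


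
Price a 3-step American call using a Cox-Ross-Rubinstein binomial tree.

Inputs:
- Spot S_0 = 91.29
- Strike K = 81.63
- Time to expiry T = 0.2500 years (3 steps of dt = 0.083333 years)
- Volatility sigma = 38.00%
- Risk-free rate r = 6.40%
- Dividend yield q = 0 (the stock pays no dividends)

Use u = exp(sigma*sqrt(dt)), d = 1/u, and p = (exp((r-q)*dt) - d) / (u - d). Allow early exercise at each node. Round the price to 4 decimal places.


dt = T/N = 0.083333
u = exp(sigma*sqrt(dt)) = 1.115939; d = 1/u = 0.896106
p = (exp((r-q)*dt) - d) / (u - d) = 0.496929
Discount per step: exp(-r*dt) = 0.994681
Stock lattice S(k, i) with i counting down-moves:
  k=0: S(0,0) = 91.2900
  k=1: S(1,0) = 101.8741; S(1,1) = 81.8055
  k=2: S(2,0) = 113.6853; S(2,1) = 91.2900; S(2,2) = 73.3064
  k=3: S(3,0) = 126.8659; S(3,1) = 101.8741; S(3,2) = 81.8055; S(3,3) = 65.6903
Terminal payoffs V(N, i) = max(S_T - K, 0):
  V(3,0) = 45.235936; V(3,1) = 20.244107; V(3,2) = 0.175518; V(3,3) = 0.000000
Backward induction: V(k, i) = exp(-r*dt) * [p * V(k+1, i) + (1-p) * V(k+1, i+1)]; then take max(V_cont, immediate exercise) for American.
  V(2,0) = exp(-r*dt) * [p*45.235936 + (1-p)*20.244107] = 32.489530; exercise = 32.055328; V(2,0) = max -> 32.489530
  V(2,1) = exp(-r*dt) * [p*20.244107 + (1-p)*0.175518] = 10.094201; exercise = 9.660000; V(2,1) = max -> 10.094201
  V(2,2) = exp(-r*dt) * [p*0.175518 + (1-p)*0.000000] = 0.086756; exercise = 0.000000; V(2,2) = max -> 0.086756
  V(1,0) = exp(-r*dt) * [p*32.489530 + (1-p)*10.094201] = 21.110199; exercise = 20.244107; V(1,0) = max -> 21.110199
  V(1,1) = exp(-r*dt) * [p*10.094201 + (1-p)*0.086756] = 5.032832; exercise = 0.175518; V(1,1) = max -> 5.032832
  V(0,0) = exp(-r*dt) * [p*21.110199 + (1-p)*5.032832] = 12.952874; exercise = 9.660000; V(0,0) = max -> 12.952874

Answer: Price = V(0,0) = 12.9529


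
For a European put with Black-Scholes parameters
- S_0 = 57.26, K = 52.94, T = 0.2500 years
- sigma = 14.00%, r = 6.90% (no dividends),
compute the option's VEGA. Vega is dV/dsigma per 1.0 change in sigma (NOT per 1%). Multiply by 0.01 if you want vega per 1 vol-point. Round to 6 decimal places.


d1 = 1.4020443267; d2 = 1.3320443267
phi(d1) = 0.1492992377; exp(-qT) = 1.0000000000; exp(-rT) = 0.9828979294
Vega = S * exp(-qT) * phi(d1) * sqrt(T) = 57.2600 * 1.0000000000 * 0.1492992377 * 0.5000000000 = 4.274437

Answer: Vega = 4.274437


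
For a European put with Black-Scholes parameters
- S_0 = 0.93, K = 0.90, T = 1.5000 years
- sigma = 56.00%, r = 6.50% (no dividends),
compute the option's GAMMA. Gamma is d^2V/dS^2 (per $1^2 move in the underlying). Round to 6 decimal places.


d1 = 0.5328949834; d2 = -0.1529621446
phi(d1) = 0.3461347722; exp(-qT) = 1.0000000000; exp(-rT) = 0.9071023416
Gamma = exp(-qT) * phi(d1) / (S * sigma * sqrt(T)) = 1.0000000000 * 0.3461347722 / (0.9300 * 0.5600 * 1.2247448714) = 0.542661

Answer: Gamma = 0.542661


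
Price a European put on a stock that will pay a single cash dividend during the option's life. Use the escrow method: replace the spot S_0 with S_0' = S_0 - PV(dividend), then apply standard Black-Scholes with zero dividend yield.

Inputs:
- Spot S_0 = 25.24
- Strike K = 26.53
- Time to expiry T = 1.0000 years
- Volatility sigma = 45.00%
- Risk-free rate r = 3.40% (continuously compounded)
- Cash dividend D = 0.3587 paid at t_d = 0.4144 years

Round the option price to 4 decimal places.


PV(D) = D * exp(-r * t_d) = 0.3587 * 0.98600919 = 0.35368150
S_0' = S_0 - PV(D) = 25.2400 - 0.35368150 = 24.88631850
d1 = (ln(S_0'/K) + (r + sigma^2/2)*T) / (sigma*sqrt(T)) = 0.15842673
d2 = d1 - sigma*sqrt(T) = -0.29157327
exp(-rT) = 0.96657150
N(-d1) = 0.43706028; N(-d2) = 0.61469354
P = K * exp(-rT) * N(-d2) - S_0' * N(-d1) = 26.5300 * 0.96657150 * 0.61469354 - 24.88631850 * 0.43706028 = 4.8859

Answer: Price = 4.8859


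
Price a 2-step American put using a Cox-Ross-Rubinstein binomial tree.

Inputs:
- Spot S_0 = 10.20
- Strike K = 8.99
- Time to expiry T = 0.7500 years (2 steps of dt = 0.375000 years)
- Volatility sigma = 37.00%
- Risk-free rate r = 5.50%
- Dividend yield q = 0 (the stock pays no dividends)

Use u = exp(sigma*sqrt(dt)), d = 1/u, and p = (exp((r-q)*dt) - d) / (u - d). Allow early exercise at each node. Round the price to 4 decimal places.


Answer: Price = V(0,0) = 0.6276

Derivation:
dt = T/N = 0.375000
u = exp(sigma*sqrt(dt)) = 1.254300; d = 1/u = 0.797257
p = (exp((r-q)*dt) - d) / (u - d) = 0.489192
Discount per step: exp(-r*dt) = 0.979586
Stock lattice S(k, i) with i counting down-moves:
  k=0: S(0,0) = 10.2000
  k=1: S(1,0) = 12.7939; S(1,1) = 8.1320
  k=2: S(2,0) = 16.0473; S(2,1) = 10.2000; S(2,2) = 6.4833
Terminal payoffs V(N, i) = max(K - S_T, 0):
  V(2,0) = 0.000000; V(2,1) = 0.000000; V(2,2) = 2.506684
Backward induction: V(k, i) = exp(-r*dt) * [p * V(k+1, i) + (1-p) * V(k+1, i+1)]; then take max(V_cont, immediate exercise) for American.
  V(1,0) = exp(-r*dt) * [p*0.000000 + (1-p)*0.000000] = 0.000000; exercise = 0.000000; V(1,0) = max -> 0.000000
  V(1,1) = exp(-r*dt) * [p*0.000000 + (1-p)*2.506684] = 1.254295; exercise = 0.857975; V(1,1) = max -> 1.254295
  V(0,0) = exp(-r*dt) * [p*0.000000 + (1-p)*1.254295] = 0.627624; exercise = 0.000000; V(0,0) = max -> 0.627624


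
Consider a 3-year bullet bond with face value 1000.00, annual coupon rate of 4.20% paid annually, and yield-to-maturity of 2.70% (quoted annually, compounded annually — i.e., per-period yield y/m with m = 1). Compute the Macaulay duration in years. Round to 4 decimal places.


Coupon per period c = face * coupon_rate / m = 42.000000
Periods per year m = 1; per-period yield y/m = 0.027000
Number of cashflows N = 3
Cashflows (t years, CF_t, discount factor 1/(1+y/m)^(m*t), PV):
  t = 1.0000: CF_t = 42.000000, DF = 0.973710, PV = 40.895813
  t = 2.0000: CF_t = 42.000000, DF = 0.948111, PV = 39.820655
  t = 3.0000: CF_t = 1042.000000, DF = 0.923185, PV = 961.958615
Price P = sum_t PV_t = 1042.675083
Macaulay numerator sum_t t * PV_t:
  t * PV_t at t = 1.0000: 40.895813
  t * PV_t at t = 2.0000: 79.641311
  t * PV_t at t = 3.0000: 2885.875844
Macaulay duration D = (sum_t t * PV_t) / P = 3006.412967 / 1042.675083 = 2.883365

Answer: Macaulay duration = 2.8834 years


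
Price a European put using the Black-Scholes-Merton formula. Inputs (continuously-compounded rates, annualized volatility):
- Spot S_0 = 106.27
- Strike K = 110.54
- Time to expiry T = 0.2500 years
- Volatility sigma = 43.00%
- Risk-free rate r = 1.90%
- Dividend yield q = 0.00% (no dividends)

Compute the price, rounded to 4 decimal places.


Answer: Price = 11.2504

Derivation:
d1 = (ln(S/K) + (r - q + 0.5*sigma^2) * T) / (sigma * sqrt(T)) = -0.05363684
d2 = d1 - sigma * sqrt(T) = -0.26863684
exp(-rT) = 0.99526126; exp(-qT) = 1.00000000
P = K * exp(-rT) * N(-d2) - S_0 * exp(-qT) * N(-d1)
N(-d1) = 0.52138775; N(-d2) = 0.60589542
P = 110.5400 * 0.99526126 * 0.60589542 - 106.2700 * 1.00000000 * 0.52138775 = 11.2504


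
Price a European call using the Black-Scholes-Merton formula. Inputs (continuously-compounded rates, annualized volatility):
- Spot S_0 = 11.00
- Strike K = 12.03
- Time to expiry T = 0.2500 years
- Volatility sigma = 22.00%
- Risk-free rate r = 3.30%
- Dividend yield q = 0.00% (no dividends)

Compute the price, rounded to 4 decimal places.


d1 = (ln(S/K) + (r - q + 0.5*sigma^2) * T) / (sigma * sqrt(T)) = -0.68371143
d2 = d1 - sigma * sqrt(T) = -0.79371143
exp(-rT) = 0.99178394; exp(-qT) = 1.00000000
C = S_0 * exp(-qT) * N(d1) - K * exp(-rT) * N(d2)
N(d1) = 0.24707870; N(d2) = 0.21368172
C = 11.0000 * 1.00000000 * 0.24707870 - 12.0300 * 0.99178394 * 0.21368172 = 0.1684

Answer: Price = 0.1684


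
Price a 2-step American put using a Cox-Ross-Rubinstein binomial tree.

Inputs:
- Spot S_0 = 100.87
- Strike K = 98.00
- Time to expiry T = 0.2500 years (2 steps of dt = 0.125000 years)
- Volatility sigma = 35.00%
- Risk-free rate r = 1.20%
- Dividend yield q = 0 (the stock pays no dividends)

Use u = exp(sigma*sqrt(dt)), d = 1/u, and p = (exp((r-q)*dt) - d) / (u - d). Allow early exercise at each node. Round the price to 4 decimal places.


dt = T/N = 0.125000
u = exp(sigma*sqrt(dt)) = 1.131726; d = 1/u = 0.883606
p = (exp((r-q)*dt) - d) / (u - d) = 0.475154
Discount per step: exp(-r*dt) = 0.998501
Stock lattice S(k, i) with i counting down-moves:
  k=0: S(0,0) = 100.8700
  k=1: S(1,0) = 114.1572; S(1,1) = 89.1294
  k=2: S(2,0) = 129.1946; S(2,1) = 100.8700; S(2,2) = 78.7553
Terminal payoffs V(N, i) = max(K - S_T, 0):
  V(2,0) = 0.000000; V(2,1) = 0.000000; V(2,2) = 19.244731
Backward induction: V(k, i) = exp(-r*dt) * [p * V(k+1, i) + (1-p) * V(k+1, i+1)]; then take max(V_cont, immediate exercise) for American.
  V(1,0) = exp(-r*dt) * [p*0.000000 + (1-p)*0.000000] = 0.000000; exercise = 0.000000; V(1,0) = max -> 0.000000
  V(1,1) = exp(-r*dt) * [p*0.000000 + (1-p)*19.244731] = 10.085390; exercise = 8.870633; V(1,1) = max -> 10.085390
  V(0,0) = exp(-r*dt) * [p*0.000000 + (1-p)*10.085390] = 5.285348; exercise = 0.000000; V(0,0) = max -> 5.285348

Answer: Price = V(0,0) = 5.2853


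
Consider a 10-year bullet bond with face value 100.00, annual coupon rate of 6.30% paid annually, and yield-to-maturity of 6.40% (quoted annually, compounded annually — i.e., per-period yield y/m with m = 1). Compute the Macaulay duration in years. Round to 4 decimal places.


Coupon per period c = face * coupon_rate / m = 6.300000
Periods per year m = 1; per-period yield y/m = 0.064000
Number of cashflows N = 10
Cashflows (t years, CF_t, discount factor 1/(1+y/m)^(m*t), PV):
  t = 1.0000: CF_t = 6.300000, DF = 0.939850, PV = 5.921053
  t = 2.0000: CF_t = 6.300000, DF = 0.883317, PV = 5.564899
  t = 3.0000: CF_t = 6.300000, DF = 0.830185, PV = 5.230168
  t = 4.0000: CF_t = 6.300000, DF = 0.780249, PV = 4.915572
  t = 5.0000: CF_t = 6.300000, DF = 0.733317, PV = 4.619898
  t = 6.0000: CF_t = 6.300000, DF = 0.689208, PV = 4.342010
  t = 7.0000: CF_t = 6.300000, DF = 0.647752, PV = 4.080836
  t = 8.0000: CF_t = 6.300000, DF = 0.608789, PV = 3.835372
  t = 9.0000: CF_t = 6.300000, DF = 0.572170, PV = 3.604673
  t = 10.0000: CF_t = 106.300000, DF = 0.537754, PV = 57.163260
Price P = sum_t PV_t = 99.277741
Macaulay numerator sum_t t * PV_t:
  t * PV_t at t = 1.0000: 5.921053
  t * PV_t at t = 2.0000: 11.129798
  t * PV_t at t = 3.0000: 15.690505
  t * PV_t at t = 4.0000: 19.662287
  t * PV_t at t = 5.0000: 23.099491
  t * PV_t at t = 6.0000: 26.052058
  t * PV_t at t = 7.0000: 28.565853
  t * PV_t at t = 8.0000: 30.682978
  t * PV_t at t = 9.0000: 32.442059
  t * PV_t at t = 10.0000: 571.632595
Macaulay duration D = (sum_t t * PV_t) / P = 764.878677 / 99.277741 = 7.704433

Answer: Macaulay duration = 7.7044 years


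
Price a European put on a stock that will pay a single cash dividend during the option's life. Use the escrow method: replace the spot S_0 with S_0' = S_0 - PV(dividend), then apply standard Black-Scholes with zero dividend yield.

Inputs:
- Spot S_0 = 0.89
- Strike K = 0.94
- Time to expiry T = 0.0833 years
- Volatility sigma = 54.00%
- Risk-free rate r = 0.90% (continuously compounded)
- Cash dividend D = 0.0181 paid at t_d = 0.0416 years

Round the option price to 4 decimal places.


Answer: Price = 0.0962

Derivation:
PV(D) = D * exp(-r * t_d) = 0.0181 * 0.99962567 = 0.01809322
S_0' = S_0 - PV(D) = 0.8900 - 0.01809322 = 0.87190678
d1 = (ln(S_0'/K) + (r + sigma^2/2)*T) / (sigma*sqrt(T)) = -0.39975085
d2 = d1 - sigma*sqrt(T) = -0.55560424
exp(-rT) = 0.99925058
N(-d1) = 0.65532998; N(-d2) = 0.71075928
P = K * exp(-rT) * N(-d2) - S_0' * N(-d1) = 0.9400 * 0.99925058 * 0.71075928 - 0.87190678 * 0.65532998 = 0.0962


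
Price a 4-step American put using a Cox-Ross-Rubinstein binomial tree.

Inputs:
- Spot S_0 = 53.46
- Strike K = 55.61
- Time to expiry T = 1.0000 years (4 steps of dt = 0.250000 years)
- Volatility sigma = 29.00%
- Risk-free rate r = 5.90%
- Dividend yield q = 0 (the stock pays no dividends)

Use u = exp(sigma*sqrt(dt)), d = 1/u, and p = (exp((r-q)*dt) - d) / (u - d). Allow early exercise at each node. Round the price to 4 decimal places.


Answer: Price = V(0,0) = 6.1174

Derivation:
dt = T/N = 0.250000
u = exp(sigma*sqrt(dt)) = 1.156040; d = 1/u = 0.865022
p = (exp((r-q)*dt) - d) / (u - d) = 0.514873
Discount per step: exp(-r*dt) = 0.985358
Stock lattice S(k, i) with i counting down-moves:
  k=0: S(0,0) = 53.4600
  k=1: S(1,0) = 61.8019; S(1,1) = 46.2441
  k=2: S(2,0) = 71.4454; S(2,1) = 53.4600; S(2,2) = 40.0022
  k=3: S(3,0) = 82.5937; S(3,1) = 61.8019; S(3,2) = 46.2441; S(3,3) = 34.6028
  k=4: S(4,0) = 95.4816; S(4,1) = 71.4454; S(4,2) = 53.4600; S(4,3) = 40.0022; S(4,4) = 29.9322
Terminal payoffs V(N, i) = max(K - S_T, 0):
  V(4,0) = 0.000000; V(4,1) = 0.000000; V(4,2) = 2.150000; V(4,3) = 15.607830; V(4,4) = 25.677833
Backward induction: V(k, i) = exp(-r*dt) * [p * V(k+1, i) + (1-p) * V(k+1, i+1)]; then take max(V_cont, immediate exercise) for American.
  V(3,0) = exp(-r*dt) * [p*0.000000 + (1-p)*0.000000] = 0.000000; exercise = 0.000000; V(3,0) = max -> 0.000000
  V(3,1) = exp(-r*dt) * [p*0.000000 + (1-p)*2.150000] = 1.027751; exercise = 0.000000; V(3,1) = max -> 1.027751
  V(3,2) = exp(-r*dt) * [p*2.150000 + (1-p)*15.607830] = 8.551680; exercise = 9.365908; V(3,2) = max -> 9.365908
  V(3,3) = exp(-r*dt) * [p*15.607830 + (1-p)*25.677833] = 20.193003; exercise = 21.007231; V(3,3) = max -> 21.007231
  V(2,0) = exp(-r*dt) * [p*0.000000 + (1-p)*1.027751] = 0.491289; exercise = 0.000000; V(2,0) = max -> 0.491289
  V(2,1) = exp(-r*dt) * [p*1.027751 + (1-p)*9.365908] = 4.998539; exercise = 2.150000; V(2,1) = max -> 4.998539
  V(2,2) = exp(-r*dt) * [p*9.365908 + (1-p)*21.007231] = 14.793602; exercise = 15.607830; V(2,2) = max -> 15.607830
  V(1,0) = exp(-r*dt) * [p*0.491289 + (1-p)*4.998539] = 2.638667; exercise = 0.000000; V(1,0) = max -> 2.638667
  V(1,1) = exp(-r*dt) * [p*4.998539 + (1-p)*15.607830] = 9.996843; exercise = 9.365908; V(1,1) = max -> 9.996843
  V(0,0) = exp(-r*dt) * [p*2.638667 + (1-p)*9.996843] = 6.117414; exercise = 2.150000; V(0,0) = max -> 6.117414


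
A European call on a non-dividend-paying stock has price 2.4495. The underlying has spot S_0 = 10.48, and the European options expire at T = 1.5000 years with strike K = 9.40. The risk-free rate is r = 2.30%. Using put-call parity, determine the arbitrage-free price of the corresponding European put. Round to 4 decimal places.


Answer: Put price = 1.0507

Derivation:
Put-call parity: C - P = S_0 * exp(-qT) - K * exp(-rT).
S_0 * exp(-qT) = 10.4800 * 1.00000000 = 10.48000000
K * exp(-rT) = 9.4000 * 0.96608834 = 9.08123039
P = C - S*exp(-qT) + K*exp(-rT)
P = 2.4495 - 10.48000000 + 9.08123039 = 1.0507


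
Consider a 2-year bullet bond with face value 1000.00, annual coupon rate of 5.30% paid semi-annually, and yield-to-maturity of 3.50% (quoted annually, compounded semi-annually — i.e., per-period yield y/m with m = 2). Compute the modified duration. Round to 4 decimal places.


Coupon per period c = face * coupon_rate / m = 26.500000
Periods per year m = 2; per-period yield y/m = 0.017500
Number of cashflows N = 4
Cashflows (t years, CF_t, discount factor 1/(1+y/m)^(m*t), PV):
  t = 0.5000: CF_t = 26.500000, DF = 0.982801, PV = 26.044226
  t = 1.0000: CF_t = 26.500000, DF = 0.965898, PV = 25.596291
  t = 1.5000: CF_t = 26.500000, DF = 0.949285, PV = 25.156060
  t = 2.0000: CF_t = 1026.500000, DF = 0.932959, PV = 957.681906
Price P = sum_t PV_t = 1034.478483
First compute Macaulay numerator sum_t t * PV_t:
  t * PV_t at t = 0.5000: 13.022113
  t * PV_t at t = 1.0000: 25.596291
  t * PV_t at t = 1.5000: 37.734090
  t * PV_t at t = 2.0000: 1915.363812
Macaulay duration D = 1991.716306 / 1034.478483 = 1.925334
Modified duration = D / (1 + y/m) = 1.925334 / (1 + 0.017500) = 1.892220

Answer: Modified duration = 1.8922


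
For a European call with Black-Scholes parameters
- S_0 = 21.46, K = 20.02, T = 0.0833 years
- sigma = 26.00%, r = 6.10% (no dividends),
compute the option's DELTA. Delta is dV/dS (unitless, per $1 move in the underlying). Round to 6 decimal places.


Answer: Delta = 0.848695

Derivation:
d1 = 1.0308537422; d2 = 0.9558132198
phi(d1) = 0.2345073726; exp(-qT) = 1.0000000000; exp(-rT) = 0.9949315880
N(d1) = 0.8486952941
Delta = exp(-qT) * N(d1) = 1.0000000000 * 0.8486952941 = 0.848695


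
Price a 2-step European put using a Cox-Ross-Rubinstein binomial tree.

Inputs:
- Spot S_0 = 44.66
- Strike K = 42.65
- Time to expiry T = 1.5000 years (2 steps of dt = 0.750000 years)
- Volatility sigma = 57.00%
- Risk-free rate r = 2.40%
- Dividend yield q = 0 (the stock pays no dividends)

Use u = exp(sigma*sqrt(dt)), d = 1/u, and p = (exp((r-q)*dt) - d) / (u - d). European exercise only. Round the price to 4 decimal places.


dt = T/N = 0.750000
u = exp(sigma*sqrt(dt)) = 1.638260; d = 1/u = 0.610404
p = (exp((r-q)*dt) - d) / (u - d) = 0.396708
Discount per step: exp(-r*dt) = 0.982161
Stock lattice S(k, i) with i counting down-moves:
  k=0: S(0,0) = 44.6600
  k=1: S(1,0) = 73.1647; S(1,1) = 27.2606
  k=2: S(2,0) = 119.8627; S(2,1) = 44.6600; S(2,2) = 16.6400
Terminal payoffs V(N, i) = max(K - S_T, 0):
  V(2,0) = 0.000000; V(2,1) = 0.000000; V(2,2) = 26.010002
Backward induction: V(k, i) = exp(-r*dt) * [p * V(k+1, i) + (1-p) * V(k+1, i+1)].
  V(1,0) = exp(-r*dt) * [p*0.000000 + (1-p)*0.000000] = 0.000000
  V(1,1) = exp(-r*dt) * [p*0.000000 + (1-p)*26.010002] = 15.411691
  V(0,0) = exp(-r*dt) * [p*0.000000 + (1-p)*15.411691] = 9.131880

Answer: Price = V(0,0) = 9.1319


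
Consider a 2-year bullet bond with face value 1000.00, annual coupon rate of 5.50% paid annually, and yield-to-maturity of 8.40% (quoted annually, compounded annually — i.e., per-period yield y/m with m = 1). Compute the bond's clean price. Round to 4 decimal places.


Answer: Price = 948.5676

Derivation:
Coupon per period c = face * coupon_rate / m = 55.000000
Periods per year m = 1; per-period yield y/m = 0.084000
Number of cashflows N = 2
Cashflows (t years, CF_t, discount factor 1/(1+y/m)^(m*t), PV):
  t = 1.0000: CF_t = 55.000000, DF = 0.922509, PV = 50.738007
  t = 2.0000: CF_t = 1055.000000, DF = 0.851023, PV = 897.829550
Price P = sum_t PV_t = 948.567558


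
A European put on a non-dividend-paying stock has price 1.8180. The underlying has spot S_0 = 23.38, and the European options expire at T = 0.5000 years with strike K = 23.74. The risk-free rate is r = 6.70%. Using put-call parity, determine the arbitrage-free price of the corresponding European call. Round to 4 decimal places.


Put-call parity: C - P = S_0 * exp(-qT) - K * exp(-rT).
S_0 * exp(-qT) = 23.3800 * 1.00000000 = 23.38000000
K * exp(-rT) = 23.7400 * 0.96705491 = 22.95788359
C = P + S*exp(-qT) - K*exp(-rT)
C = 1.8180 + 23.38000000 - 22.95788359 = 2.2401

Answer: Call price = 2.2401


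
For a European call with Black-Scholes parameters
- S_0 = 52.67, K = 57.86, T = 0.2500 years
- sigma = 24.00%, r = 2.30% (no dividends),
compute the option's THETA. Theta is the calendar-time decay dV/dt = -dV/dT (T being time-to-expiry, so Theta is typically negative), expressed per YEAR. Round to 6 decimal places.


d1 = -0.6752522171; d2 = -0.7952522171
phi(d1) = 0.3176130975; exp(-qT) = 1.0000000000; exp(-rT) = 0.9942664996
Theta = -S*exp(-qT)*phi(d1)*sigma/(2*sqrt(T)) - r*K*exp(-rT)*N(d2) + q*S*exp(-qT)*N(d1)
N(d1) = 0.2497577682; N(d2) = 0.2132334013; sqrt(T) = 0.5000000000
Term 1 = -52.6700 * 1.0000000000 * 0.3176130975 * 0.2400 / (2 * 0.5000000000) = -4.0148836429
Term 2 = -0.0230 * 57.8600 * 0.9942664996 * 0.2132334013 = -0.2821397690
Term 3 = 0 (no dividend yield, q = 0)
Theta = -4.0148836429 + (-0.2821397690) + (0.0000000000) = -4.297023

Answer: Theta = -4.297023


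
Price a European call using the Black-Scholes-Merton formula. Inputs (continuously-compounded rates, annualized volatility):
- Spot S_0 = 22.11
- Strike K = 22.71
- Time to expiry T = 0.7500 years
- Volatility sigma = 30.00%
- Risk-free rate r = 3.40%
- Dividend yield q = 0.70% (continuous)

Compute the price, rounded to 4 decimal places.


Answer: Price = 2.2094

Derivation:
d1 = (ln(S/K) + (r - q + 0.5*sigma^2) * T) / (sigma * sqrt(T)) = 0.10478768
d2 = d1 - sigma * sqrt(T) = -0.15501994
exp(-rT) = 0.97482238; exp(-qT) = 0.99476376
C = S_0 * exp(-qT) * N(d1) - K * exp(-rT) * N(d2)
N(d1) = 0.54172786; N(d2) = 0.43840280
C = 22.1100 * 0.99476376 * 0.54172786 - 22.7100 * 0.97482238 * 0.43840280 = 2.2094


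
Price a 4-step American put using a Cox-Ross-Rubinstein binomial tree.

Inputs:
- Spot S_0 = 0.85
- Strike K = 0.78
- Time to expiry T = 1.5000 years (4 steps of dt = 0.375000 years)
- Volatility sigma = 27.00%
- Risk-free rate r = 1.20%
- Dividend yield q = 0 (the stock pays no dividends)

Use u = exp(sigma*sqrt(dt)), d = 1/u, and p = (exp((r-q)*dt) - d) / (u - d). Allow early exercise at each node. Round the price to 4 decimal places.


Answer: Price = V(0,0) = 0.0727

Derivation:
dt = T/N = 0.375000
u = exp(sigma*sqrt(dt)) = 1.179795; d = 1/u = 0.847605
p = (exp((r-q)*dt) - d) / (u - d) = 0.472336
Discount per step: exp(-r*dt) = 0.995510
Stock lattice S(k, i) with i counting down-moves:
  k=0: S(0,0) = 0.8500
  k=1: S(1,0) = 1.0028; S(1,1) = 0.7205
  k=2: S(2,0) = 1.1831; S(2,1) = 0.8500; S(2,2) = 0.6107
  k=3: S(3,0) = 1.3958; S(3,1) = 1.0028; S(3,2) = 0.7205; S(3,3) = 0.5176
  k=4: S(4,0) = 1.6468; S(4,1) = 1.1831; S(4,2) = 0.8500; S(4,3) = 0.6107; S(4,4) = 0.4387
Terminal payoffs V(N, i) = max(K - S_T, 0):
  V(4,0) = 0.000000; V(4,1) = 0.000000; V(4,2) = 0.000000; V(4,3) = 0.169331; V(4,4) = 0.341274
Backward induction: V(k, i) = exp(-r*dt) * [p * V(k+1, i) + (1-p) * V(k+1, i+1)]; then take max(V_cont, immediate exercise) for American.
  V(3,0) = exp(-r*dt) * [p*0.000000 + (1-p)*0.000000] = 0.000000; exercise = 0.000000; V(3,0) = max -> 0.000000
  V(3,1) = exp(-r*dt) * [p*0.000000 + (1-p)*0.000000] = 0.000000; exercise = 0.000000; V(3,1) = max -> 0.000000
  V(3,2) = exp(-r*dt) * [p*0.000000 + (1-p)*0.169331] = 0.088949; exercise = 0.059536; V(3,2) = max -> 0.088949
  V(3,3) = exp(-r*dt) * [p*0.169331 + (1-p)*0.341274] = 0.258892; exercise = 0.262394; V(3,3) = max -> 0.262394
  V(2,0) = exp(-r*dt) * [p*0.000000 + (1-p)*0.000000] = 0.000000; exercise = 0.000000; V(2,0) = max -> 0.000000
  V(2,1) = exp(-r*dt) * [p*0.000000 + (1-p)*0.088949] = 0.046724; exercise = 0.000000; V(2,1) = max -> 0.046724
  V(2,2) = exp(-r*dt) * [p*0.088949 + (1-p)*0.262394] = 0.179659; exercise = 0.169331; V(2,2) = max -> 0.179659
  V(1,0) = exp(-r*dt) * [p*0.000000 + (1-p)*0.046724] = 0.024544; exercise = 0.000000; V(1,0) = max -> 0.024544
  V(1,1) = exp(-r*dt) * [p*0.046724 + (1-p)*0.179659] = 0.116345; exercise = 0.059536; V(1,1) = max -> 0.116345
  V(0,0) = exp(-r*dt) * [p*0.024544 + (1-p)*0.116345] = 0.072656; exercise = 0.000000; V(0,0) = max -> 0.072656


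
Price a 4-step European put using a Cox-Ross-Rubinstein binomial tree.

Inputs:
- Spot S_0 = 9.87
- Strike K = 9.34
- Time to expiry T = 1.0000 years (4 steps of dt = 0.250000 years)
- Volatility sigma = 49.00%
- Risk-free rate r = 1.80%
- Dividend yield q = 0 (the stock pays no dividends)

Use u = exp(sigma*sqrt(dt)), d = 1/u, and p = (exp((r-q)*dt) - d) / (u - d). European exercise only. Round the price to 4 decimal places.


dt = T/N = 0.250000
u = exp(sigma*sqrt(dt)) = 1.277621; d = 1/u = 0.782705
p = (exp((r-q)*dt) - d) / (u - d) = 0.448167
Discount per step: exp(-r*dt) = 0.995510
Stock lattice S(k, i) with i counting down-moves:
  k=0: S(0,0) = 9.8700
  k=1: S(1,0) = 12.6101; S(1,1) = 7.7253
  k=2: S(2,0) = 16.1110; S(2,1) = 9.8700; S(2,2) = 6.0466
  k=3: S(3,0) = 20.5837; S(3,1) = 12.6101; S(3,2) = 7.7253; S(3,3) = 4.7327
  k=4: S(4,0) = 26.2982; S(4,1) = 16.1110; S(4,2) = 9.8700; S(4,3) = 6.0466; S(4,4) = 3.7043
Terminal payoffs V(N, i) = max(K - S_T, 0):
  V(4,0) = 0.000000; V(4,1) = 0.000000; V(4,2) = 0.000000; V(4,3) = 3.293377; V(4,4) = 5.635679
Backward induction: V(k, i) = exp(-r*dt) * [p * V(k+1, i) + (1-p) * V(k+1, i+1)].
  V(3,0) = exp(-r*dt) * [p*0.000000 + (1-p)*0.000000] = 0.000000
  V(3,1) = exp(-r*dt) * [p*0.000000 + (1-p)*0.000000] = 0.000000
  V(3,2) = exp(-r*dt) * [p*0.000000 + (1-p)*3.293377] = 1.809233
  V(3,3) = exp(-r*dt) * [p*3.293377 + (1-p)*5.635679] = 4.565346
  V(2,0) = exp(-r*dt) * [p*0.000000 + (1-p)*0.000000] = 0.000000
  V(2,1) = exp(-r*dt) * [p*0.000000 + (1-p)*1.809233] = 0.993911
  V(2,2) = exp(-r*dt) * [p*1.809233 + (1-p)*4.565346] = 3.315194
  V(1,0) = exp(-r*dt) * [p*0.000000 + (1-p)*0.993911] = 0.546010
  V(1,1) = exp(-r*dt) * [p*0.993911 + (1-p)*3.315194] = 2.264656
  V(0,0) = exp(-r*dt) * [p*0.546010 + (1-p)*2.264656] = 1.487705

Answer: Price = V(0,0) = 1.4877


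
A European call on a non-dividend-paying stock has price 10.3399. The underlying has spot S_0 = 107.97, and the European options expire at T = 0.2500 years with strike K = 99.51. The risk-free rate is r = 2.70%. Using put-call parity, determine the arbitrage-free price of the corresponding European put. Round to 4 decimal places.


Answer: Put price = 1.2105

Derivation:
Put-call parity: C - P = S_0 * exp(-qT) - K * exp(-rT).
S_0 * exp(-qT) = 107.9700 * 1.00000000 = 107.97000000
K * exp(-rT) = 99.5100 * 0.99327273 = 98.84056937
P = C - S*exp(-qT) + K*exp(-rT)
P = 10.3399 - 107.97000000 + 98.84056937 = 1.2105


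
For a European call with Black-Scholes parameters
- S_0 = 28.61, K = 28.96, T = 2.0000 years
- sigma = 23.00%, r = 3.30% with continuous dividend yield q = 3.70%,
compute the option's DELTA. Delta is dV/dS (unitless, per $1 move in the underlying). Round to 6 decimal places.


d1 = 0.1006573868; d2 = -0.2246117326
phi(d1) = 0.3969263674; exp(-qT) = 0.9286716938; exp(-rT) = 0.9361308643
N(d1) = 0.5400887800
Delta = exp(-qT) * N(d1) = 0.9286716938 * 0.5400887800 = 0.501565

Answer: Delta = 0.501565


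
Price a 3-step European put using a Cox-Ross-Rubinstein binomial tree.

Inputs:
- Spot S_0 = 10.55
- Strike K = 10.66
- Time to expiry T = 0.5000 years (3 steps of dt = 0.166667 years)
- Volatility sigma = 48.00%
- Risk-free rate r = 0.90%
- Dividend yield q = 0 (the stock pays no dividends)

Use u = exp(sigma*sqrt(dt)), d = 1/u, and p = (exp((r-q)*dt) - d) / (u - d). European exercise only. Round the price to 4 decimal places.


dt = T/N = 0.166667
u = exp(sigma*sqrt(dt)) = 1.216477; d = 1/u = 0.822046
p = (exp((r-q)*dt) - d) / (u - d) = 0.454972
Discount per step: exp(-r*dt) = 0.998501
Stock lattice S(k, i) with i counting down-moves:
  k=0: S(0,0) = 10.5500
  k=1: S(1,0) = 12.8338; S(1,1) = 8.6726
  k=2: S(2,0) = 15.6121; S(2,1) = 10.5500; S(2,2) = 7.1293
  k=3: S(3,0) = 18.9917; S(3,1) = 12.8338; S(3,2) = 8.6726; S(3,3) = 5.8606
Terminal payoffs V(N, i) = max(K - S_T, 0):
  V(3,0) = 0.000000; V(3,1) = 0.000000; V(3,2) = 1.987417; V(3,3) = 4.799421
Backward induction: V(k, i) = exp(-r*dt) * [p * V(k+1, i) + (1-p) * V(k+1, i+1)].
  V(2,0) = exp(-r*dt) * [p*0.000000 + (1-p)*0.000000] = 0.000000
  V(2,1) = exp(-r*dt) * [p*0.000000 + (1-p)*1.987417] = 1.081574
  V(2,2) = exp(-r*dt) * [p*1.987417 + (1-p)*4.799421] = 3.514762
  V(1,0) = exp(-r*dt) * [p*0.000000 + (1-p)*1.081574] = 0.588604
  V(1,1) = exp(-r*dt) * [p*1.081574 + (1-p)*3.514762] = 2.404120
  V(0,0) = exp(-r*dt) * [p*0.588604 + (1-p)*2.404120] = 1.575746

Answer: Price = V(0,0) = 1.5757


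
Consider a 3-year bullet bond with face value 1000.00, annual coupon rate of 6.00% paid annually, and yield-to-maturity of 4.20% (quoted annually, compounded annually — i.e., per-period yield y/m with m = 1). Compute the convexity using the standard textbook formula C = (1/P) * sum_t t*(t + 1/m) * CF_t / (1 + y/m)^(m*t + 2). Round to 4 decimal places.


Coupon per period c = face * coupon_rate / m = 60.000000
Periods per year m = 1; per-period yield y/m = 0.042000
Number of cashflows N = 3
Cashflows (t years, CF_t, discount factor 1/(1+y/m)^(m*t), PV):
  t = 1.0000: CF_t = 60.000000, DF = 0.959693, PV = 57.581574
  t = 2.0000: CF_t = 60.000000, DF = 0.921010, PV = 55.260628
  t = 3.0000: CF_t = 1060.000000, DF = 0.883887, PV = 936.920429
Price P = sum_t PV_t = 1049.762630
Convexity numerator sum_t t*(t + 1/m) * CF_t / (1+y/m)^(m*t + 2):
  t = 1.0000: term = 106.066464
  t = 2.0000: term = 305.373696
  t = 3.0000: term = 10354.962167
Convexity = (1/P) * sum = 10766.402326 / 1049.762630 = 10.256035

Answer: Convexity = 10.2560


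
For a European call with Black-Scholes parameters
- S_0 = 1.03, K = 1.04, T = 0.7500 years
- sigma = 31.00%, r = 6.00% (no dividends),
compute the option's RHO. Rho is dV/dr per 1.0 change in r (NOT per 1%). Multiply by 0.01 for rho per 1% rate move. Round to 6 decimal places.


d1 = 0.2658626811; d2 = -0.0026051941
phi(d1) = 0.3850893030; exp(-qT) = 1.0000000000; exp(-rT) = 0.9559974818
N(d2) = 0.4989606791
Rho = K*T*exp(-rT)*N(d2) = 1.0400 * 0.7500 * 0.9559974818 * 0.4989606791 = 0.372064

Answer: Rho = 0.372064


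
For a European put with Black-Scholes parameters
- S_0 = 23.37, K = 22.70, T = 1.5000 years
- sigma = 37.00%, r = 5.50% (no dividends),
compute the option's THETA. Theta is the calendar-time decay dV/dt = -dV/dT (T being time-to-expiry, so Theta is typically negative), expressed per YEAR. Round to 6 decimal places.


Answer: Theta = -0.693561

Derivation:
d1 = 0.4728248375; d2 = 0.0196692351
phi(d1) = 0.3567499379; exp(-qT) = 1.0000000000; exp(-rT) = 0.9208114379
Theta = -S*exp(-qT)*phi(d1)*sigma/(2*sqrt(T)) + r*K*exp(-rT)*N(-d2) - q*S*exp(-qT)*N(-d1)
N(-d1) = 0.3181690762; N(-d2) = 0.4921536164; sqrt(T) = 1.2247448714
Term 1 = -23.3700 * 1.0000000000 * 0.3567499379 * 0.3700 / (2 * 1.2247448714) = -1.2593565852
Term 2 = 0.0550 * 22.7000 * 0.9208114379 * 0.4921536164 = 0.5657960780
Term 3 = 0 (no dividend yield, q = 0)
Theta = -1.2593565852 + (0.5657960780) + (0.0000000000) = -0.693561


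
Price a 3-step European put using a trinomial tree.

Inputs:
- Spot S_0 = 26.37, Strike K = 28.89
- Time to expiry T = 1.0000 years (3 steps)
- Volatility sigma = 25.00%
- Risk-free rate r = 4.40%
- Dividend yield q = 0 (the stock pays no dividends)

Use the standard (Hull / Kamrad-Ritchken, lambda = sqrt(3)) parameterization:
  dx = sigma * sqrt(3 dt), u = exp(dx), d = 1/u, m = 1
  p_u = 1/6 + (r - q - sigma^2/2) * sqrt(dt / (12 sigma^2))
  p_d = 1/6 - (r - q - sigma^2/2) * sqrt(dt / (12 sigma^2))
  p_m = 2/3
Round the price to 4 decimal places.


Answer: Price = V(0,0) = 3.4523

Derivation:
dt = T/N = 0.333333; dx = sigma*sqrt(3*dt) = 0.250000
u = exp(dx) = 1.284025; d = 1/u = 0.778801
p_u = 0.175167, p_m = 0.666667, p_d = 0.158167
Discount per step: exp(-r*dt) = 0.985440
Stock lattice S(k, j) with j the centered position index:
  k=0: S(0,+0) = 26.3700
  k=1: S(1,-1) = 20.5370; S(1,+0) = 26.3700; S(1,+1) = 33.8598
  k=2: S(2,-2) = 15.9942; S(2,-1) = 20.5370; S(2,+0) = 26.3700; S(2,+1) = 33.8598; S(2,+2) = 43.4768
  k=3: S(3,-3) = 12.4563; S(3,-2) = 15.9942; S(3,-1) = 20.5370; S(3,+0) = 26.3700; S(3,+1) = 33.8598; S(3,+2) = 43.4768; S(3,+3) = 55.8253
Terminal payoffs V(N, j) = max(K - S_T, 0):
  V(3,-3) = 16.433694; V(3,-2) = 12.895787; V(3,-1) = 8.353023; V(3,+0) = 2.520000; V(3,+1) = 0.000000; V(3,+2) = 0.000000; V(3,+3) = 0.000000
Backward induction: V(k, j) = exp(-r*dt) * [p_u * V(k+1, j+1) + p_m * V(k+1, j) + p_d * V(k+1, j-1)]
  V(2,-2) = exp(-r*dt) * [p_u*8.353023 + p_m*12.895787 + p_d*16.433694] = 12.475305
  V(2,-1) = exp(-r*dt) * [p_u*2.520000 + p_m*8.353023 + p_d*12.895787] = 7.932584
  V(2,+0) = exp(-r*dt) * [p_u*0.000000 + p_m*2.520000 + p_d*8.353023] = 2.957474
  V(2,+1) = exp(-r*dt) * [p_u*0.000000 + p_m*0.000000 + p_d*2.520000] = 0.392777
  V(2,+2) = exp(-r*dt) * [p_u*0.000000 + p_m*0.000000 + p_d*0.000000] = 0.000000
  V(1,-1) = exp(-r*dt) * [p_u*2.957474 + p_m*7.932584 + p_d*12.475305] = 7.666349
  V(1,+0) = exp(-r*dt) * [p_u*0.392777 + p_m*2.957474 + p_d*7.932584] = 3.247145
  V(1,+1) = exp(-r*dt) * [p_u*0.000000 + p_m*0.392777 + p_d*2.957474] = 0.719002
  V(0,+0) = exp(-r*dt) * [p_u*0.719002 + p_m*3.247145 + p_d*7.666349] = 3.452263
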